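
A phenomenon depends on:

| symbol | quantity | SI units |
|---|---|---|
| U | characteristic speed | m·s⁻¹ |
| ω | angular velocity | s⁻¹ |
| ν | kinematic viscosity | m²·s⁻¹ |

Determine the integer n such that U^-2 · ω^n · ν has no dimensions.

Balance the T exponent: (-1)·n from ω, plus −2·(-1) + (-1) = 1 from the rest, must sum to zero.
−n + 1 = 0, so n = 1.

1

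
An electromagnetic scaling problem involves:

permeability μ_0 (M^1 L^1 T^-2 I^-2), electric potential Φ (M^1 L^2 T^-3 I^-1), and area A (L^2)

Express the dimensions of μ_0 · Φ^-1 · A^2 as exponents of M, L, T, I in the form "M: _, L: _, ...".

Collect each base-dimension exponent across the product:
  M: (1) − (1) + 2·(0) = 0
  L: (1) − (2) + 2·(2) = 3
  T: (-2) − (-3) + 2·(0) = 1
  I: (-2) − (-1) + 2·(0) = -1
So the dimensions are [L³ T I⁻¹].

M: 0, L: 3, T: 1, I: -1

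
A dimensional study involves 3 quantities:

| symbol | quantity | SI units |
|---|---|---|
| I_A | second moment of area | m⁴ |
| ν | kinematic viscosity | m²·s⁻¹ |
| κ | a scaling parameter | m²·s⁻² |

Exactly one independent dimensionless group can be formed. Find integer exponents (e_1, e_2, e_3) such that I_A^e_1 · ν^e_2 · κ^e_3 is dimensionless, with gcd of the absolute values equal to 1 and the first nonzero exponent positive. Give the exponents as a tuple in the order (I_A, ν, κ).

L: e_1·(4) + e_2·(2) + e_3·(2) = 0
T: e_1·(0) + e_2·(-1) + e_3·(-2) = 0
Solving this homogeneous linear system for the smallest-integer solution (first nonzero entry positive) gives (1, -4, 2).

(1, -4, 2)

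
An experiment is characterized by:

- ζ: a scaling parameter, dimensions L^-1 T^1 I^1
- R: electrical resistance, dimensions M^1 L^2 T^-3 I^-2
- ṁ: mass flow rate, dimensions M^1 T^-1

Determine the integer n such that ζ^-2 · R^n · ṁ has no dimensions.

Balance the M exponent: (1)·n from R, plus −2·(0) + (1) = 1 from the rest, must sum to zero.
n + 1 = 0, so n = -1.

-1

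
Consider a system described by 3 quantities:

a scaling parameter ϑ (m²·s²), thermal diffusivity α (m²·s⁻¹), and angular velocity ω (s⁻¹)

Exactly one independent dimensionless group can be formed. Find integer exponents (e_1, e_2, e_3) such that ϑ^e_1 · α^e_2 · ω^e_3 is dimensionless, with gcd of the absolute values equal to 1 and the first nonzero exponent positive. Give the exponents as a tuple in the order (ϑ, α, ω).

L: e_1·(2) + e_2·(2) + e_3·(0) = 0
T: e_1·(2) + e_2·(-1) + e_3·(-1) = 0
Solving this homogeneous linear system for the smallest-integer solution (first nonzero entry positive) gives (1, -1, 3).

(1, -1, 3)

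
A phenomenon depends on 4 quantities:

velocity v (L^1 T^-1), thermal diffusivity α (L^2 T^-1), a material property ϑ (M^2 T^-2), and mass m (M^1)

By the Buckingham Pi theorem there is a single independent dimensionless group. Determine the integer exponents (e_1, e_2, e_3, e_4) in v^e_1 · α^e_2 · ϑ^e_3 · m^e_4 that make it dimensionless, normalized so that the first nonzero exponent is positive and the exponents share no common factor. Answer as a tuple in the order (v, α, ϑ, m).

M: e_1·(0) + e_2·(0) + e_3·(2) + e_4·(1) = 0
L: e_1·(1) + e_2·(2) + e_3·(0) + e_4·(0) = 0
T: e_1·(-1) + e_2·(-1) + e_3·(-2) + e_4·(0) = 0
Solving this homogeneous linear system for the smallest-integer solution (first nonzero entry positive) gives (4, -2, -1, 2).

(4, -2, -1, 2)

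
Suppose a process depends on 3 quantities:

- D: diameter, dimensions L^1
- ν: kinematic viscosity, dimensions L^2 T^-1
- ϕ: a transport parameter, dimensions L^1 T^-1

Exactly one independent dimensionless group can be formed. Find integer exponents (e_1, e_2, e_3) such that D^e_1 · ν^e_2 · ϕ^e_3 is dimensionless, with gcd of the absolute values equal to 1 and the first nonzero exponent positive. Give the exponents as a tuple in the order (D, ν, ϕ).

(1, -1, 1)

L: e_1·(1) + e_2·(2) + e_3·(1) = 0
T: e_1·(0) + e_2·(-1) + e_3·(-1) = 0
Solving this homogeneous linear system for the smallest-integer solution (first nonzero entry positive) gives (1, -1, 1).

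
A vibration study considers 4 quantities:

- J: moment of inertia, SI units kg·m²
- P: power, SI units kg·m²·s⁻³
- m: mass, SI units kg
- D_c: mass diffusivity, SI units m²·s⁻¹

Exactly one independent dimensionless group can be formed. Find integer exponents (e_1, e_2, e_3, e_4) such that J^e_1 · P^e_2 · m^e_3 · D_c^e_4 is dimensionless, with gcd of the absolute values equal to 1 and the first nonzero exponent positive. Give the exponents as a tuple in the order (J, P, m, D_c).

M: e_1·(1) + e_2·(1) + e_3·(1) + e_4·(0) = 0
L: e_1·(2) + e_2·(2) + e_3·(0) + e_4·(2) = 0
T: e_1·(0) + e_2·(-3) + e_3·(0) + e_4·(-1) = 0
Solving this homogeneous linear system for the smallest-integer solution (first nonzero entry positive) gives (2, 1, -3, -3).

(2, 1, -3, -3)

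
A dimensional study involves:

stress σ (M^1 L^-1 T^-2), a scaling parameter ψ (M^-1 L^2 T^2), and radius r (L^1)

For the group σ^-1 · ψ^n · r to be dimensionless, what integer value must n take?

-1

Balance the M exponent: (-1)·n from ψ, plus −(1) + (0) = -1 from the rest, must sum to zero.
−n − 1 = 0, so n = -1.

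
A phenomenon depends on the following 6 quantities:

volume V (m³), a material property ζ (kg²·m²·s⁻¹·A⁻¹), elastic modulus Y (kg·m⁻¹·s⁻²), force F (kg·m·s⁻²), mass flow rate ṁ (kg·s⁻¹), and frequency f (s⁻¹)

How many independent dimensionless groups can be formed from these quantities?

2

There are 6 variables and 4 base dimensions (M, L, T, I).
The dimension matrix has rank 4.
Independent dimensionless groups: 6 − 4 = 2.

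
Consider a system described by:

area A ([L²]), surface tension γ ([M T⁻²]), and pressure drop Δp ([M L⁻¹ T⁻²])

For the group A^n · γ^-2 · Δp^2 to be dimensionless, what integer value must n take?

1

Balance the L exponent: (2)·n from A, plus −2·(0) + 2·(-1) = -2 from the rest, must sum to zero.
2n − 2 = 0, so n = 1.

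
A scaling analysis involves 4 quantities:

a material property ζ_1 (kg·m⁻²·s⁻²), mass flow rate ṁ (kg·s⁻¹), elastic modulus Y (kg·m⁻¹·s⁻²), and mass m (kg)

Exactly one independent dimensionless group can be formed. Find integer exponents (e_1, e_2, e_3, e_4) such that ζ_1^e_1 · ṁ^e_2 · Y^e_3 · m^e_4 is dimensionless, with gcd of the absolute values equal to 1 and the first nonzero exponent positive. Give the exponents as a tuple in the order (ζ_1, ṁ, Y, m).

M: e_1·(1) + e_2·(1) + e_3·(1) + e_4·(1) = 0
L: e_1·(-2) + e_2·(0) + e_3·(-1) + e_4·(0) = 0
T: e_1·(-2) + e_2·(-1) + e_3·(-2) + e_4·(0) = 0
Solving this homogeneous linear system for the smallest-integer solution (first nonzero entry positive) gives (1, 2, -2, -1).

(1, 2, -2, -1)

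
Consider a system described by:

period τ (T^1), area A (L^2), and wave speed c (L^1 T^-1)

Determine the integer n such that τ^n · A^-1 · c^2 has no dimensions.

Balance the T exponent: (1)·n from τ, plus −(0) + 2·(-1) = -2 from the rest, must sum to zero.
n − 2 = 0, so n = 2.

2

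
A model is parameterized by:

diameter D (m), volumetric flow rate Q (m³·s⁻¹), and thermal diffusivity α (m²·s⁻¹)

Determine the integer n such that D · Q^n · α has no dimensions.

-1

Balance the L exponent: (3)·n from Q, plus (1) + (2) = 3 from the rest, must sum to zero.
3n + 3 = 0, so n = -1.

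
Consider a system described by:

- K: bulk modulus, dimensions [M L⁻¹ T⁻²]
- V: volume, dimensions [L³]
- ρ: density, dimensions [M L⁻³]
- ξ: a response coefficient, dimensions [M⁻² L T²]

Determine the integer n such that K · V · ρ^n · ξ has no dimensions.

Balance the M exponent: (1)·n from ρ, plus (1) + (0) + (-2) = -1 from the rest, must sum to zero.
n − 1 = 0, so n = 1.

1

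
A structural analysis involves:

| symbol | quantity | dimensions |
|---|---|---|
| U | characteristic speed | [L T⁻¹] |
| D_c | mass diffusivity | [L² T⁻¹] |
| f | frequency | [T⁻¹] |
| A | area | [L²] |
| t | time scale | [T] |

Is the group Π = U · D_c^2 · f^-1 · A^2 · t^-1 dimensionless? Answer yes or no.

no

Sum the exponent of each base dimension across the product:
  L: [U]_L + 2·[D_c]_L − [f]_L + 2·[A]_L − [t]_L = (1) + 2·(2) − (0) + 2·(2) − (0) = 9
  T: [U]_T + 2·[D_c]_T − [f]_T + 2·[A]_T − [t]_T = (-1) + 2·(-1) − (-1) + 2·(0) − (1) = -3
Net dimensions [L⁹ T⁻³] ≠ [1] — not dimensionless.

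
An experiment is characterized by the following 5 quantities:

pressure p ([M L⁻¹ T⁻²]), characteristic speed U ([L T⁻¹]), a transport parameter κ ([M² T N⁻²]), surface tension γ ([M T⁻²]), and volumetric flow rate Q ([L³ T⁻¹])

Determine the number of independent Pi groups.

There are 5 variables and 4 base dimensions (M, L, T, N).
The dimension matrix has rank 4.
Independent dimensionless groups: 5 − 4 = 1.

1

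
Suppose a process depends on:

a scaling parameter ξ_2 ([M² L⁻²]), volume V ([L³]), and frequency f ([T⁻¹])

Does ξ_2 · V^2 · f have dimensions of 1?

no

Sum the exponent of each base dimension across the product:
  M: [ξ_2]_M + 2·[V]_M + [f]_M = (2) + 2·(0) + (0) = 2
  L: [ξ_2]_L + 2·[V]_L + [f]_L = (-2) + 2·(3) + (0) = 4
  T: [ξ_2]_T + 2·[V]_T + [f]_T = (0) + 2·(0) + (-1) = -1
Net dimensions [M² L⁴ T⁻¹] ≠ [1] — not dimensionless.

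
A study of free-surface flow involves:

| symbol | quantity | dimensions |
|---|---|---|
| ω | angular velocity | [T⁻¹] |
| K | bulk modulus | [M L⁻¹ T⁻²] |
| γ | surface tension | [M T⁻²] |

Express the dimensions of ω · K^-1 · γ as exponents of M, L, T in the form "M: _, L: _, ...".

Collect each base-dimension exponent across the product:
  M: (0) − (1) + (1) = 0
  L: (0) − (-1) + (0) = 1
  T: (-1) − (-2) + (-2) = -1
So the dimensions are [L T⁻¹].

M: 0, L: 1, T: -1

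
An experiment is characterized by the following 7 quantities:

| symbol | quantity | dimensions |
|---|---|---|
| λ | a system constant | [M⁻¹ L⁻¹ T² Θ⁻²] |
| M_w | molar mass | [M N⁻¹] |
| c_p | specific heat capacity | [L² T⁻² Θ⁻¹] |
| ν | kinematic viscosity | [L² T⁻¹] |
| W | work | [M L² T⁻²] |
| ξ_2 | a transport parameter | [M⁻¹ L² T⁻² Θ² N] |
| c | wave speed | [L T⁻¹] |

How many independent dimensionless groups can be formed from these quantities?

There are 7 variables and 5 base dimensions (M, L, T, Θ, N).
The dimension matrix has rank 5.
Independent dimensionless groups: 7 − 5 = 2.

2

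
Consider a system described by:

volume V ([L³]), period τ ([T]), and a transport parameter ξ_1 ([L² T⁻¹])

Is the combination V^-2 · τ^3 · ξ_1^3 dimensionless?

Sum the exponent of each base dimension across the product:
  L: −2·[V]_L + 3·[τ]_L + 3·[ξ_1]_L = −2·(3) + 3·(0) + 3·(2) = 0
  T: −2·[V]_T + 3·[τ]_T + 3·[ξ_1]_T = −2·(0) + 3·(1) + 3·(-1) = 0
All base exponents vanish — dimensionless.

yes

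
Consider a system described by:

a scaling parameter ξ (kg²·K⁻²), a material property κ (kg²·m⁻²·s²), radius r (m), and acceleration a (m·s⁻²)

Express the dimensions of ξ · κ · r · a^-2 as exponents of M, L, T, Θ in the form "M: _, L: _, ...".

M: 4, L: -3, T: 6, Θ: -2

Collect each base-dimension exponent across the product:
  M: (2) + (2) + (0) − 2·(0) = 4
  L: (0) + (-2) + (1) − 2·(1) = -3
  T: (0) + (2) + (0) − 2·(-2) = 6
  Θ: (-2) + (0) + (0) − 2·(0) = -2
So the dimensions are [M⁴ L⁻³ T⁶ Θ⁻²].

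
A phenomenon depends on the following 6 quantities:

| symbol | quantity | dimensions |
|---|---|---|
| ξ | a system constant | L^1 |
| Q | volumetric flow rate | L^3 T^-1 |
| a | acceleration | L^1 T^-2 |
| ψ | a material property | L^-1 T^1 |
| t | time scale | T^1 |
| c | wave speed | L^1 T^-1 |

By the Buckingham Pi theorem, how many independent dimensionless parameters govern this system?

There are 6 variables and 2 base dimensions (L, T).
The dimension matrix has rank 2.
Independent dimensionless groups: 6 − 2 = 4.

4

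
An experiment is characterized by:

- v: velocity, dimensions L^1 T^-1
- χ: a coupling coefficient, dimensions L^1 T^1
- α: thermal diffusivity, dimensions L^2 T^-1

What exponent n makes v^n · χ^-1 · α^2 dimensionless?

Balance the L exponent: (1)·n from v, plus −(1) + 2·(2) = 3 from the rest, must sum to zero.
n + 3 = 0, so n = -3.

-3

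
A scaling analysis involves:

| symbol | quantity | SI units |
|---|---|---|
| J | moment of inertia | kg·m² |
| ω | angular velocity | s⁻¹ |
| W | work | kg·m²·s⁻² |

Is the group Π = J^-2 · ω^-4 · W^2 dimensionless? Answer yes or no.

Sum the exponent of each base dimension across the product:
  M: −2·[J]_M − 4·[ω]_M + 2·[W]_M = −2·(1) − 4·(0) + 2·(1) = 0
  L: −2·[J]_L − 4·[ω]_L + 2·[W]_L = −2·(2) − 4·(0) + 2·(2) = 0
  T: −2·[J]_T − 4·[ω]_T + 2·[W]_T = −2·(0) − 4·(-1) + 2·(-2) = 0
All base exponents vanish — dimensionless.

yes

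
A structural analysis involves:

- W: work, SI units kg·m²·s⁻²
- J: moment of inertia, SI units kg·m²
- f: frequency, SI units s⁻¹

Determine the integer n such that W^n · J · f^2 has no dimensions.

Balance the M exponent: (1)·n from W, plus (1) + 2·(0) = 1 from the rest, must sum to zero.
n + 1 = 0, so n = -1.

-1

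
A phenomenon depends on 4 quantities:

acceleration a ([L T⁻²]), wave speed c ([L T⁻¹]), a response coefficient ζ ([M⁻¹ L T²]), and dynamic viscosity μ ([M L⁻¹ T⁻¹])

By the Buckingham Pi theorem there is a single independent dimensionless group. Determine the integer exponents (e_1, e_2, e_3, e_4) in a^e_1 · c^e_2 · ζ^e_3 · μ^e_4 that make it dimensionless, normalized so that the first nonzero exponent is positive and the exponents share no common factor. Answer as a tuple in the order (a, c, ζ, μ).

M: e_1·(0) + e_2·(0) + e_3·(-1) + e_4·(1) = 0
L: e_1·(1) + e_2·(1) + e_3·(1) + e_4·(-1) = 0
T: e_1·(-2) + e_2·(-1) + e_3·(2) + e_4·(-1) = 0
Solving this homogeneous linear system for the smallest-integer solution (first nonzero entry positive) gives (1, -1, 1, 1).

(1, -1, 1, 1)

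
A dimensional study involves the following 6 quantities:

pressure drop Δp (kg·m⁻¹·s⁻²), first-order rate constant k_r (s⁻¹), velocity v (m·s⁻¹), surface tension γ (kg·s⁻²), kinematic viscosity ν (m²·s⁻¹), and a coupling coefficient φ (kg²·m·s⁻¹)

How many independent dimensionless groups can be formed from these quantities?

There are 6 variables and 3 base dimensions (M, L, T).
The dimension matrix has rank 3.
Independent dimensionless groups: 6 − 3 = 3.

3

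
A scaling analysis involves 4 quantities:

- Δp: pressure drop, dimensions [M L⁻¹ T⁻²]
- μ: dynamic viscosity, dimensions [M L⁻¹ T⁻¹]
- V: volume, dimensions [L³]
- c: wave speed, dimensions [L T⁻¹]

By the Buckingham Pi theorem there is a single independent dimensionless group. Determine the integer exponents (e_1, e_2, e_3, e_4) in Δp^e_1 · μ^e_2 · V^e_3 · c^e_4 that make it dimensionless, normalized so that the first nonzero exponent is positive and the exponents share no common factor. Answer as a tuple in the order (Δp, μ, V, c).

(3, -3, 1, -3)

M: e_1·(1) + e_2·(1) + e_3·(0) + e_4·(0) = 0
L: e_1·(-1) + e_2·(-1) + e_3·(3) + e_4·(1) = 0
T: e_1·(-2) + e_2·(-1) + e_3·(0) + e_4·(-1) = 0
Solving this homogeneous linear system for the smallest-integer solution (first nonzero entry positive) gives (3, -3, 1, -3).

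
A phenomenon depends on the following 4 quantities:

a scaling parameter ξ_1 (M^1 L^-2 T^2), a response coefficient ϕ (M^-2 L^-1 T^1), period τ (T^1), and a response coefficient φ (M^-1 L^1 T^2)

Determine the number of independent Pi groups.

1

There are 4 variables and 3 base dimensions (M, L, T).
The dimension matrix has rank 3.
Independent dimensionless groups: 4 − 3 = 1.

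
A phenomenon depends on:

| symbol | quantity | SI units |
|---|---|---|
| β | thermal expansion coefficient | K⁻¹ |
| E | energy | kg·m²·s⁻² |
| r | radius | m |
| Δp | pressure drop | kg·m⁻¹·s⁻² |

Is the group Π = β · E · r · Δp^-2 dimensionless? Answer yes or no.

no

Sum the exponent of each base dimension across the product:
  M: [β]_M + [E]_M + [r]_M − 2·[Δp]_M = (0) + (1) + (0) − 2·(1) = -1
  L: [β]_L + [E]_L + [r]_L − 2·[Δp]_L = (0) + (2) + (1) − 2·(-1) = 5
  T: [β]_T + [E]_T + [r]_T − 2·[Δp]_T = (0) + (-2) + (0) − 2·(-2) = 2
  Θ: [β]_Θ + [E]_Θ + [r]_Θ − 2·[Δp]_Θ = (-1) + (0) + (0) − 2·(0) = -1
Net dimensions [M⁻¹ L⁵ T² Θ⁻¹] ≠ [1] — not dimensionless.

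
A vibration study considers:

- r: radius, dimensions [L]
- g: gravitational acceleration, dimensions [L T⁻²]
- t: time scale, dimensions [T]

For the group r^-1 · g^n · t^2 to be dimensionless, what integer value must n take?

1

Balance the L exponent: (1)·n from g, plus −(1) + 2·(0) = -1 from the rest, must sum to zero.
n − 1 = 0, so n = 1.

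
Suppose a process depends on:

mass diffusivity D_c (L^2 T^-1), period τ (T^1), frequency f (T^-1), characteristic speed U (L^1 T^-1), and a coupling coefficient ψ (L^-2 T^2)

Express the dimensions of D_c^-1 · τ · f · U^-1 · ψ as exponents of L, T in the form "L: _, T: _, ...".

Collect each base-dimension exponent across the product:
  L: −(2) + (0) + (0) − (1) + (-2) = -5
  T: −(-1) + (1) + (-1) − (-1) + (2) = 4
So the dimensions are [L⁻⁵ T⁴].

L: -5, T: 4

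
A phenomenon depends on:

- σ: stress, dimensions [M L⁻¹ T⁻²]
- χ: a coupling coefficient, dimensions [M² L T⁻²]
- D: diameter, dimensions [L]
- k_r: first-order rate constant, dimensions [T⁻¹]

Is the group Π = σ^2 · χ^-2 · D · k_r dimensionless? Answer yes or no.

no

Sum the exponent of each base dimension across the product:
  M: 2·[σ]_M − 2·[χ]_M + [D]_M + [k_r]_M = 2·(1) − 2·(2) + (0) + (0) = -2
  L: 2·[σ]_L − 2·[χ]_L + [D]_L + [k_r]_L = 2·(-1) − 2·(1) + (1) + (0) = -3
  T: 2·[σ]_T − 2·[χ]_T + [D]_T + [k_r]_T = 2·(-2) − 2·(-2) + (0) + (-1) = -1
Net dimensions [M⁻² L⁻³ T⁻¹] ≠ [1] — not dimensionless.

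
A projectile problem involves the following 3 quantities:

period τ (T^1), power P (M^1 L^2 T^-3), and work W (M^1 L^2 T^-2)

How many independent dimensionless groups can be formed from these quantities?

There are 3 variables and 3 base dimensions (M, L, T).
The dimension matrix has rank 2 (less than 3: the dimension vectors are linearly dependent).
Independent dimensionless groups: 3 − 2 = 1.

1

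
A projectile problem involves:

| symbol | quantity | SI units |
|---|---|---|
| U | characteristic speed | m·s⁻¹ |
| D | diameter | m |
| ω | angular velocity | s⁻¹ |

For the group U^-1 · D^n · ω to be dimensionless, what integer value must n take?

Balance the L exponent: (1)·n from D, plus −(1) + (0) = -1 from the rest, must sum to zero.
n − 1 = 0, so n = 1.

1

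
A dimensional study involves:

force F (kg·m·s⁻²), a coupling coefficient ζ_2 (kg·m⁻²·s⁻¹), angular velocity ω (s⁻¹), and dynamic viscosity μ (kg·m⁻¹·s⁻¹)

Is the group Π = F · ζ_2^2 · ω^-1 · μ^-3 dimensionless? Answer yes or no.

yes

Sum the exponent of each base dimension across the product:
  M: [F]_M + 2·[ζ_2]_M − [ω]_M − 3·[μ]_M = (1) + 2·(1) − (0) − 3·(1) = 0
  L: [F]_L + 2·[ζ_2]_L − [ω]_L − 3·[μ]_L = (1) + 2·(-2) − (0) − 3·(-1) = 0
  T: [F]_T + 2·[ζ_2]_T − [ω]_T − 3·[μ]_T = (-2) + 2·(-1) − (-1) − 3·(-1) = 0
All base exponents vanish — dimensionless.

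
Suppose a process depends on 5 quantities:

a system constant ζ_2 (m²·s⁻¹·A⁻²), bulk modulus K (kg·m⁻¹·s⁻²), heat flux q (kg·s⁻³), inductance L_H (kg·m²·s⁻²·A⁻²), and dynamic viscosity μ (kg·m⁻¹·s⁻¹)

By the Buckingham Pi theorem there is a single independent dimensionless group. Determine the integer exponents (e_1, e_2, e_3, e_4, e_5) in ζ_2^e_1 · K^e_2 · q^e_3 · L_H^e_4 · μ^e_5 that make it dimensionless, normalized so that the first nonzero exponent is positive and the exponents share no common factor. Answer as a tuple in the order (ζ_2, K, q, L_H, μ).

(1, -2, 1, -1, 2)

M: e_1·(0) + e_2·(1) + e_3·(1) + e_4·(1) + e_5·(1) = 0
L: e_1·(2) + e_2·(-1) + e_3·(0) + e_4·(2) + e_5·(-1) = 0
T: e_1·(-1) + e_2·(-2) + e_3·(-3) + e_4·(-2) + e_5·(-1) = 0
I: e_1·(-2) + e_2·(0) + e_3·(0) + e_4·(-2) + e_5·(0) = 0
Solving this homogeneous linear system for the smallest-integer solution (first nonzero entry positive) gives (1, -2, 1, -1, 2).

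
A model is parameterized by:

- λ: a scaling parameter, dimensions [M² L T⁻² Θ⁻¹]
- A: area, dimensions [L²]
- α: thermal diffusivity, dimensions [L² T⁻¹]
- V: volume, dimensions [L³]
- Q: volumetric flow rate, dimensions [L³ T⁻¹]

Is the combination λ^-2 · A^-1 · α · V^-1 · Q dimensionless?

no

Sum the exponent of each base dimension across the product:
  M: −2·[λ]_M − [A]_M + [α]_M − [V]_M + [Q]_M = −2·(2) − (0) + (0) − (0) + (0) = -4
  L: −2·[λ]_L − [A]_L + [α]_L − [V]_L + [Q]_L = −2·(1) − (2) + (2) − (3) + (3) = -2
  T: −2·[λ]_T − [A]_T + [α]_T − [V]_T + [Q]_T = −2·(-2) − (0) + (-1) − (0) + (-1) = 2
  Θ: −2·[λ]_Θ − [A]_Θ + [α]_Θ − [V]_Θ + [Q]_Θ = −2·(-1) − (0) + (0) − (0) + (0) = 2
Net dimensions [M⁻⁴ L⁻² T² Θ²] ≠ [1] — not dimensionless.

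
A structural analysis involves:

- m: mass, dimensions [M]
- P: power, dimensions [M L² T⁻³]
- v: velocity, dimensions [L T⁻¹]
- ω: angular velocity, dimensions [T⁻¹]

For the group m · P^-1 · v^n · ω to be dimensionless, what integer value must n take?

2

Balance the L exponent: (1)·n from v, plus (0) − (2) + (0) = -2 from the rest, must sum to zero.
n − 2 = 0, so n = 2.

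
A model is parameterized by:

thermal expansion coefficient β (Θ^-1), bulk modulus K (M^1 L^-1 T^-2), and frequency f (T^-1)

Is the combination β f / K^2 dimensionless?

Sum the exponent of each base dimension across the product:
  M: [β]_M − 2·[K]_M + [f]_M = (0) − 2·(1) + (0) = -2
  L: [β]_L − 2·[K]_L + [f]_L = (0) − 2·(-1) + (0) = 2
  T: [β]_T − 2·[K]_T + [f]_T = (0) − 2·(-2) + (-1) = 3
  Θ: [β]_Θ − 2·[K]_Θ + [f]_Θ = (-1) − 2·(0) + (0) = -1
Net dimensions [M⁻² L² T³ Θ⁻¹] ≠ [1] — not dimensionless.

no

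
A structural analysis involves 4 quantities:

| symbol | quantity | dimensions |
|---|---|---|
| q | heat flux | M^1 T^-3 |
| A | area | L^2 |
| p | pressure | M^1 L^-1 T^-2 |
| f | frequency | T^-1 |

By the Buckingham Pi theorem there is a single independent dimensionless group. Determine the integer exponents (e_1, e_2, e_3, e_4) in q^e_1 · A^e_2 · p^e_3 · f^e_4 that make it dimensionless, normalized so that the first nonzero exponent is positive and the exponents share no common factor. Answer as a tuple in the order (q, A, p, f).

(2, -1, -2, -2)

M: e_1·(1) + e_2·(0) + e_3·(1) + e_4·(0) = 0
L: e_1·(0) + e_2·(2) + e_3·(-1) + e_4·(0) = 0
T: e_1·(-3) + e_2·(0) + e_3·(-2) + e_4·(-1) = 0
Solving this homogeneous linear system for the smallest-integer solution (first nonzero entry positive) gives (2, -1, -2, -2).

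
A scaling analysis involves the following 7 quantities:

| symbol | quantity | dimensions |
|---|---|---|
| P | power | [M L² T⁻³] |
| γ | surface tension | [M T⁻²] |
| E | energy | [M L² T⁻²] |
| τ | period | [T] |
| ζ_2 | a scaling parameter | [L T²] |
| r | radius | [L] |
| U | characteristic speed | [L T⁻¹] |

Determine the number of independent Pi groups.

There are 7 variables and 3 base dimensions (M, L, T).
The dimension matrix has rank 3.
Independent dimensionless groups: 7 − 3 = 4.

4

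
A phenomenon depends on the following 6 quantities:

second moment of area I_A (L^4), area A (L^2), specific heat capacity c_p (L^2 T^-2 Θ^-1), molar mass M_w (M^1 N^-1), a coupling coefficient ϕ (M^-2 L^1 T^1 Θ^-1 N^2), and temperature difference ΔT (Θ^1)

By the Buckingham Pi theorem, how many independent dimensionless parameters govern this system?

There are 6 variables and 5 base dimensions (M, L, T, Θ, N).
The dimension matrix has rank 4 (less than 5: the dimension vectors are linearly dependent).
Independent dimensionless groups: 6 − 4 = 2.

2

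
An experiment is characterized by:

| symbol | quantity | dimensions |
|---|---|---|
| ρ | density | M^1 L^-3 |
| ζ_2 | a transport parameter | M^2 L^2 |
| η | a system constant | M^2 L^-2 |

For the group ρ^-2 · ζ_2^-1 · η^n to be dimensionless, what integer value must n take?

Balance the M exponent: (2)·n from η, plus −2·(1) − (2) = -4 from the rest, must sum to zero.
2n − 4 = 0, so n = 2.

2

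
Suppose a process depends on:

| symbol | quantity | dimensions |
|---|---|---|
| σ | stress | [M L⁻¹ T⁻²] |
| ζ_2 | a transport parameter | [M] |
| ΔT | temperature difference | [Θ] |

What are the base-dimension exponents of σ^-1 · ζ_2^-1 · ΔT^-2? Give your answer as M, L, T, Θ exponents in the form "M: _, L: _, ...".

M: -2, L: 1, T: 2, Θ: -2

Collect each base-dimension exponent across the product:
  M: −(1) − (1) − 2·(0) = -2
  L: −(-1) − (0) − 2·(0) = 1
  T: −(-2) − (0) − 2·(0) = 2
  Θ: −(0) − (0) − 2·(1) = -2
So the dimensions are [M⁻² L T² Θ⁻²].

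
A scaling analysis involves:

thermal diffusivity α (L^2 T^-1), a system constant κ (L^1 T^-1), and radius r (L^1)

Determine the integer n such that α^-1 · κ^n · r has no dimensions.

1

Balance the L exponent: (1)·n from κ, plus −(2) + (1) = -1 from the rest, must sum to zero.
n − 1 = 0, so n = 1.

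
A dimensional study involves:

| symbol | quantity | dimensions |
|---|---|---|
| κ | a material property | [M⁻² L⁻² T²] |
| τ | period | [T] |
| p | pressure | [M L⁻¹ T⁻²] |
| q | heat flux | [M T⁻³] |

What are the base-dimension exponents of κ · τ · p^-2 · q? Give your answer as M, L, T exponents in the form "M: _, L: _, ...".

Collect each base-dimension exponent across the product:
  M: (-2) + (0) − 2·(1) + (1) = -3
  L: (-2) + (0) − 2·(-1) + (0) = 0
  T: (2) + (1) − 2·(-2) + (-3) = 4
So the dimensions are [M⁻³ T⁴].

M: -3, L: 0, T: 4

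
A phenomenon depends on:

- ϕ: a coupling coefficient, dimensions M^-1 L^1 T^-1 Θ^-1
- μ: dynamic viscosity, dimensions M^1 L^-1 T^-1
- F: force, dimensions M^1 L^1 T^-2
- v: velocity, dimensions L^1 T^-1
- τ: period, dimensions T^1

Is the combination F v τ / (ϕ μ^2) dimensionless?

Sum the exponent of each base dimension across the product:
  M: −[ϕ]_M − 2·[μ]_M + [F]_M + [v]_M + [τ]_M = −(-1) − 2·(1) + (1) + (0) + (0) = 0
  L: −[ϕ]_L − 2·[μ]_L + [F]_L + [v]_L + [τ]_L = −(1) − 2·(-1) + (1) + (1) + (0) = 3
  T: −[ϕ]_T − 2·[μ]_T + [F]_T + [v]_T + [τ]_T = −(-1) − 2·(-1) + (-2) + (-1) + (1) = 1
  Θ: −[ϕ]_Θ − 2·[μ]_Θ + [F]_Θ + [v]_Θ + [τ]_Θ = −(-1) − 2·(0) + (0) + (0) + (0) = 1
Net dimensions [L³ T Θ] ≠ [1] — not dimensionless.

no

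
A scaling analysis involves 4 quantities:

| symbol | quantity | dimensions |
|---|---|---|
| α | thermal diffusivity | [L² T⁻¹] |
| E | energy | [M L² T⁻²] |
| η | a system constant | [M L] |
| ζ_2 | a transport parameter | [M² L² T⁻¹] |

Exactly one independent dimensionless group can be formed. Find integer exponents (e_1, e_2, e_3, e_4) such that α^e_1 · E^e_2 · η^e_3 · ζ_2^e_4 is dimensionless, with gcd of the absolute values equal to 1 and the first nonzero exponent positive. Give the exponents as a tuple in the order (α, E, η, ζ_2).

M: e_1·(0) + e_2·(1) + e_3·(1) + e_4·(2) = 0
L: e_1·(2) + e_2·(2) + e_3·(1) + e_4·(2) = 0
T: e_1·(-1) + e_2·(-2) + e_3·(0) + e_4·(-1) = 0
Solving this homogeneous linear system for the smallest-integer solution (first nonzero entry positive) gives (1, -2, -4, 3).

(1, -2, -4, 3)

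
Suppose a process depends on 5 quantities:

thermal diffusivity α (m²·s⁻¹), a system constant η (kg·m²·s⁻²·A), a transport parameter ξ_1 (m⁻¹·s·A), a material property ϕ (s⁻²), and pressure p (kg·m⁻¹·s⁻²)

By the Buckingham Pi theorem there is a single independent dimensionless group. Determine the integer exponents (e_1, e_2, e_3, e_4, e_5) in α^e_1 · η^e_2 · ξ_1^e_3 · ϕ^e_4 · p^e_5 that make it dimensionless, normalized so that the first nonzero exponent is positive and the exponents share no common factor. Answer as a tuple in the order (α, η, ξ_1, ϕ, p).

(4, -2, 2, -1, 2)

M: e_1·(0) + e_2·(1) + e_3·(0) + e_4·(0) + e_5·(1) = 0
L: e_1·(2) + e_2·(2) + e_3·(-1) + e_4·(0) + e_5·(-1) = 0
T: e_1·(-1) + e_2·(-2) + e_3·(1) + e_4·(-2) + e_5·(-2) = 0
I: e_1·(0) + e_2·(1) + e_3·(1) + e_4·(0) + e_5·(0) = 0
Solving this homogeneous linear system for the smallest-integer solution (first nonzero entry positive) gives (4, -2, 2, -1, 2).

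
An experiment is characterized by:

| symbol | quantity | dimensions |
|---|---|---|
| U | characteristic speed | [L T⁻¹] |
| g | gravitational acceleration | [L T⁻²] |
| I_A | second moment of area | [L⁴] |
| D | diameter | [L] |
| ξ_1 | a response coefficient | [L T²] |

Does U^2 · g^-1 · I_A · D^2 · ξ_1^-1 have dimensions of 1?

Sum the exponent of each base dimension across the product:
  L: 2·[U]_L − [g]_L + [I_A]_L + 2·[D]_L − [ξ_1]_L = 2·(1) − (1) + (4) + 2·(1) − (1) = 6
  T: 2·[U]_T − [g]_T + [I_A]_T + 2·[D]_T − [ξ_1]_T = 2·(-1) − (-2) + (0) + 2·(0) − (2) = -2
Net dimensions [L⁶ T⁻²] ≠ [1] — not dimensionless.

no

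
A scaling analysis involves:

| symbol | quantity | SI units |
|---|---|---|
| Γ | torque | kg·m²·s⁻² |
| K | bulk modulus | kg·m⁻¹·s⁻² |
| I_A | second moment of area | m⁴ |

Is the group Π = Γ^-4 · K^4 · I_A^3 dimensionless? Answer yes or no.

Sum the exponent of each base dimension across the product:
  M: −4·[Γ]_M + 4·[K]_M + 3·[I_A]_M = −4·(1) + 4·(1) + 3·(0) = 0
  L: −4·[Γ]_L + 4·[K]_L + 3·[I_A]_L = −4·(2) + 4·(-1) + 3·(4) = 0
  T: −4·[Γ]_T + 4·[K]_T + 3·[I_A]_T = −4·(-2) + 4·(-2) + 3·(0) = 0
All base exponents vanish — dimensionless.

yes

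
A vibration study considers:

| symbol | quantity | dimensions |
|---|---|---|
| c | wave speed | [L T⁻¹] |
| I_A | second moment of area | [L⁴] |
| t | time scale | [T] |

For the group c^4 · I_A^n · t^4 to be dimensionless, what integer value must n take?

Balance the L exponent: (4)·n from I_A, plus 4·(1) + 4·(0) = 4 from the rest, must sum to zero.
4n + 4 = 0, so n = -1.

-1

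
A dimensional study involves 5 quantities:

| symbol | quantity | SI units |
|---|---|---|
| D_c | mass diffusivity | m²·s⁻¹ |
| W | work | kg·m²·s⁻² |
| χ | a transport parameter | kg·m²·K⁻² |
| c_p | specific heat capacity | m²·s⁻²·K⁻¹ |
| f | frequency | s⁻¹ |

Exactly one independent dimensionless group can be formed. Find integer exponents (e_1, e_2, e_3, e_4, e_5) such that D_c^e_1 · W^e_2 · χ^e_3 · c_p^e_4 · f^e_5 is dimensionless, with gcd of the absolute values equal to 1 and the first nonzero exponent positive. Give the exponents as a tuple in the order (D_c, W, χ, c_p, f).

(2, -1, 1, -2, 4)

M: e_1·(0) + e_2·(1) + e_3·(1) + e_4·(0) + e_5·(0) = 0
L: e_1·(2) + e_2·(2) + e_3·(2) + e_4·(2) + e_5·(0) = 0
T: e_1·(-1) + e_2·(-2) + e_3·(0) + e_4·(-2) + e_5·(-1) = 0
Θ: e_1·(0) + e_2·(0) + e_3·(-2) + e_4·(-1) + e_5·(0) = 0
Solving this homogeneous linear system for the smallest-integer solution (first nonzero entry positive) gives (2, -1, 1, -2, 4).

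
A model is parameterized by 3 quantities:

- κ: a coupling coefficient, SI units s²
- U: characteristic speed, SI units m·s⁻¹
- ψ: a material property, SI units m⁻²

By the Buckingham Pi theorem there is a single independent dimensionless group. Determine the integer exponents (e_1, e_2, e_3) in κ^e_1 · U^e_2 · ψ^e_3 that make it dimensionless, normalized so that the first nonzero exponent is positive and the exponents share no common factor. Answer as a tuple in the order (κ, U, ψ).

(1, 2, 1)

L: e_1·(0) + e_2·(1) + e_3·(-2) = 0
T: e_1·(2) + e_2·(-1) + e_3·(0) = 0
Solving this homogeneous linear system for the smallest-integer solution (first nonzero entry positive) gives (1, 2, 1).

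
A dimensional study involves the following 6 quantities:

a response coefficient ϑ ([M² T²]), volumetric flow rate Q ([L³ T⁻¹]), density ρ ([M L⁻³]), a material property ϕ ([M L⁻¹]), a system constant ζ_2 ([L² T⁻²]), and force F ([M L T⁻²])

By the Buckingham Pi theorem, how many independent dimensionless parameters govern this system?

3

There are 6 variables and 3 base dimensions (M, L, T).
The dimension matrix has rank 3.
Independent dimensionless groups: 6 − 3 = 3.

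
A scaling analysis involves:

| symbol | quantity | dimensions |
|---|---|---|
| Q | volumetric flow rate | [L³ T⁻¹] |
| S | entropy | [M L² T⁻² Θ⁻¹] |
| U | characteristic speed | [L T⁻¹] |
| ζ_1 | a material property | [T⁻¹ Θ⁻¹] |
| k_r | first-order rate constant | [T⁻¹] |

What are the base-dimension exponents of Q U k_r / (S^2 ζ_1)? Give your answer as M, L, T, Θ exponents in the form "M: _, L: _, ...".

M: -2, L: 0, T: 2, Θ: 3

Collect each base-dimension exponent across the product:
  M: (0) − 2·(1) + (0) − (0) + (0) = -2
  L: (3) − 2·(2) + (1) − (0) + (0) = 0
  T: (-1) − 2·(-2) + (-1) − (-1) + (-1) = 2
  Θ: (0) − 2·(-1) + (0) − (-1) + (0) = 3
So the dimensions are [M⁻² T² Θ³].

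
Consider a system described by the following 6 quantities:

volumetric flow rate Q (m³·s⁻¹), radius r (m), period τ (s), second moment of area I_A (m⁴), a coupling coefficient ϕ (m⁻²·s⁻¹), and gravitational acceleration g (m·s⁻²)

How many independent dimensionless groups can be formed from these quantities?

There are 6 variables and 2 base dimensions (L, T).
The dimension matrix has rank 2.
Independent dimensionless groups: 6 − 2 = 4.

4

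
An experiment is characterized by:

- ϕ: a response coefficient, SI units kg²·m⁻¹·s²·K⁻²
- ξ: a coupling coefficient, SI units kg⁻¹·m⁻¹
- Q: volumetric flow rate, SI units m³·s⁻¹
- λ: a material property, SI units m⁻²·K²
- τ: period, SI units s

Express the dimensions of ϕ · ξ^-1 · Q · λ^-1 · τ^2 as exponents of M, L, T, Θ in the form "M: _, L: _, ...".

M: 3, L: 5, T: 3, Θ: -4

Collect each base-dimension exponent across the product:
  M: (2) − (-1) + (0) − (0) + 2·(0) = 3
  L: (-1) − (-1) + (3) − (-2) + 2·(0) = 5
  T: (2) − (0) + (-1) − (0) + 2·(1) = 3
  Θ: (-2) − (0) + (0) − (2) + 2·(0) = -4
So the dimensions are [M³ L⁵ T³ Θ⁻⁴].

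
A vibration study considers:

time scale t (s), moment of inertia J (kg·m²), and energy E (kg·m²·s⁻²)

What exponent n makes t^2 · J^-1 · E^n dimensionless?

Balance the M exponent: (1)·n from E, plus 2·(0) − (1) = -1 from the rest, must sum to zero.
n − 1 = 0, so n = 1.

1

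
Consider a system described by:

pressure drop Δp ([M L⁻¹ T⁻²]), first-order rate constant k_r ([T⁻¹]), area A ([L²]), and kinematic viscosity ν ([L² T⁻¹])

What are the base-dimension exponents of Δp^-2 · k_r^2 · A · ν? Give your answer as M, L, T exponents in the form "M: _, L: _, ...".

M: -2, L: 6, T: 1

Collect each base-dimension exponent across the product:
  M: −2·(1) + 2·(0) + (0) + (0) = -2
  L: −2·(-1) + 2·(0) + (2) + (2) = 6
  T: −2·(-2) + 2·(-1) + (0) + (-1) = 1
So the dimensions are [M⁻² L⁶ T].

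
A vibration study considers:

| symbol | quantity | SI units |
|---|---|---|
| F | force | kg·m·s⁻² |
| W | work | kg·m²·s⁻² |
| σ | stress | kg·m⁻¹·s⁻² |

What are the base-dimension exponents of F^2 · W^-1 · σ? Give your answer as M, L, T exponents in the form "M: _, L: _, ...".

Collect each base-dimension exponent across the product:
  M: 2·(1) − (1) + (1) = 2
  L: 2·(1) − (2) + (-1) = -1
  T: 2·(-2) − (-2) + (-2) = -4
So the dimensions are [M² L⁻¹ T⁻⁴].

M: 2, L: -1, T: -4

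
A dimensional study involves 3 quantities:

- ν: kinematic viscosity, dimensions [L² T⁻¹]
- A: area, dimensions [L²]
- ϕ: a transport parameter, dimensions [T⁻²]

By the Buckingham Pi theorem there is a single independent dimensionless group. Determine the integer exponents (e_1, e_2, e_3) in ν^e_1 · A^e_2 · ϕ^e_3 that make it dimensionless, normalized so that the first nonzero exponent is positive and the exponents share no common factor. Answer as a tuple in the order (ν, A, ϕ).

(2, -2, -1)

L: e_1·(2) + e_2·(2) + e_3·(0) = 0
T: e_1·(-1) + e_2·(0) + e_3·(-2) = 0
Solving this homogeneous linear system for the smallest-integer solution (first nonzero entry positive) gives (2, -2, -1).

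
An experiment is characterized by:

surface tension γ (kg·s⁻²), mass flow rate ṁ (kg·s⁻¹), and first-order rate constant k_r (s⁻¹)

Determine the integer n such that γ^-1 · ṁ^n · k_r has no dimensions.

1

Balance the M exponent: (1)·n from ṁ, plus −(1) + (0) = -1 from the rest, must sum to zero.
n − 1 = 0, so n = 1.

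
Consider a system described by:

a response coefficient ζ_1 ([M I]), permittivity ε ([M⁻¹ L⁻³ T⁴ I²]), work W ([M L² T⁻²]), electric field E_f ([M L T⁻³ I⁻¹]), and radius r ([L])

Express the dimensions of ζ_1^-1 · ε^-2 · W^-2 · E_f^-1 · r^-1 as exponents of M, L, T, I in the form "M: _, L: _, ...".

M: -2, L: 0, T: -1, I: -4

Collect each base-dimension exponent across the product:
  M: −(1) − 2·(-1) − 2·(1) − (1) − (0) = -2
  L: −(0) − 2·(-3) − 2·(2) − (1) − (1) = 0
  T: −(0) − 2·(4) − 2·(-2) − (-3) − (0) = -1
  I: −(1) − 2·(2) − 2·(0) − (-1) − (0) = -4
So the dimensions are [M⁻² T⁻¹ I⁻⁴].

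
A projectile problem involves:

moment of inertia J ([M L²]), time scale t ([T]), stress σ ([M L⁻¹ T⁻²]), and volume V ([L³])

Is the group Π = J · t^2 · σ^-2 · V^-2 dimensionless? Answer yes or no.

no

Sum the exponent of each base dimension across the product:
  M: [J]_M + 2·[t]_M − 2·[σ]_M − 2·[V]_M = (1) + 2·(0) − 2·(1) − 2·(0) = -1
  L: [J]_L + 2·[t]_L − 2·[σ]_L − 2·[V]_L = (2) + 2·(0) − 2·(-1) − 2·(3) = -2
  T: [J]_T + 2·[t]_T − 2·[σ]_T − 2·[V]_T = (0) + 2·(1) − 2·(-2) − 2·(0) = 6
Net dimensions [M⁻¹ L⁻² T⁶] ≠ [1] — not dimensionless.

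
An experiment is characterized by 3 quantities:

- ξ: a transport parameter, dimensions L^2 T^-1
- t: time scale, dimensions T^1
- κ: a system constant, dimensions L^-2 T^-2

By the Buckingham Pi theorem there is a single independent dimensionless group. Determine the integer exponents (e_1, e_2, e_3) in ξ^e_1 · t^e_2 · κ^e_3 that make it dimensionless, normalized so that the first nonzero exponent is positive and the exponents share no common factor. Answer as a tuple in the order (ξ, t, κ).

(1, 3, 1)

L: e_1·(2) + e_2·(0) + e_3·(-2) = 0
T: e_1·(-1) + e_2·(1) + e_3·(-2) = 0
Solving this homogeneous linear system for the smallest-integer solution (first nonzero entry positive) gives (1, 3, 1).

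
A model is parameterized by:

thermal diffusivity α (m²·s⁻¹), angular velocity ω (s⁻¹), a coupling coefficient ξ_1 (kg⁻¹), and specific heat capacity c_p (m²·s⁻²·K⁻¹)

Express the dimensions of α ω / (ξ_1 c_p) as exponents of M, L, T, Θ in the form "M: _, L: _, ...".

Collect each base-dimension exponent across the product:
  M: (0) + (0) − (-1) − (0) = 1
  L: (2) + (0) − (0) − (2) = 0
  T: (-1) + (-1) − (0) − (-2) = 0
  Θ: (0) + (0) − (0) − (-1) = 1
So the dimensions are [M Θ].

M: 1, L: 0, T: 0, Θ: 1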